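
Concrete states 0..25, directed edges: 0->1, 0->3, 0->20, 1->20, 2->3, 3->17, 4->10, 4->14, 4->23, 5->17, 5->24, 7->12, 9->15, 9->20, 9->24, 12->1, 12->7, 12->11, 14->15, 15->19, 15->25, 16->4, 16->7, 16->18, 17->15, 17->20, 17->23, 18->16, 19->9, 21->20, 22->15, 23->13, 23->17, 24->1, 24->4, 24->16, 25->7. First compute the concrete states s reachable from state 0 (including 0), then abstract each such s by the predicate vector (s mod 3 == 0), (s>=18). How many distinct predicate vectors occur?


BFS from 0:
Concrete reachable: {0, 1, 3, 4, 7, 9, 10, 11, 12, 13, 14, 15, 16, 17, 18, 19, 20, 23, 24, 25}
Abstract via predicates (s mod 3 == 0), (s>=18):
  (0,0) <- {1, 4, 7, 10, 11, 13, 14, 16, 17}
  (0,1) <- {19, 20, 23, 25}
  (1,0) <- {0, 3, 9, 12, 15}
  (1,1) <- {18, 24}
Distinct abstract states = 4

4


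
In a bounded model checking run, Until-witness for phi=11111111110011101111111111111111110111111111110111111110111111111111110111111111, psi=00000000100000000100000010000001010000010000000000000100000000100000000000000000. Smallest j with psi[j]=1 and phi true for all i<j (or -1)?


(phi U psi) at 0: need smallest j with psi[j]=1 and phi[i]=1 for all i in [0,j).
Scan from step 0:
  step 0: phi=1, psi=0 -> continue
  step 1: phi=1, psi=0 -> continue
  step 2: phi=1, psi=0 -> continue
  step 3: phi=1, psi=0 -> continue
  step 8: psi=1 and phi held for [0,8) -> witness found
Witness step = 8

8


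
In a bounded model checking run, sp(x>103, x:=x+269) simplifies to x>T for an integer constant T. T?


Formula: sp(P, x:=E) = exists old_x. (x = E[old_x/x]) AND P[old_x/x] (old_x is the value of x before the assignment; eliminate old_x by solving x = E[old_x/x] for old_x)
Step 1: Precondition P: x>103, i.e. old_x > 103
Step 2: Assignment gives x = old_x + 269, so old_x = x - 269
Step 3: Substitute into P: x - 269 > 103
Step 4: Simplify: x > 103+269 = 372

372


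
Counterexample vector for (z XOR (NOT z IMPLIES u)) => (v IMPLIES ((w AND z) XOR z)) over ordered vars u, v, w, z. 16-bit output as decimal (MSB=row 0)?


F1 = (z XOR (NOT z IMPLIES u))
F2 = (v IMPLIES ((w AND z) XOR z))
Counterexample to F1=>F2 is where F1=1 and F2=0.
Evaluate each row (bits = u,v,w,z, MSB first):
  row 0 [0000]: F1=0 F2=1 -> F1&~F2 -> 0
  row 1 [0001]: F1=0 F2=1 -> F1&~F2 -> 0
  row 2 [0010]: F1=0 F2=1 -> F1&~F2 -> 0
  row 3 [0011]: F1=0 F2=1 -> F1&~F2 -> 0
  row 4 [0100]: F1=0 F2=0 -> F1&~F2 -> 0
  row 5 [0101]: F1=0 F2=1 -> F1&~F2 -> 0
  row 6 [0110]: F1=0 F2=0 -> F1&~F2 -> 0
  row 7 [0111]: F1=0 F2=0 -> F1&~F2 -> 0
  row 8 [1000]: F1=1 F2=1 -> F1&~F2 -> 0
  row 9 [1001]: F1=0 F2=1 -> F1&~F2 -> 0
  row 10 [1010]: F1=1 F2=1 -> F1&~F2 -> 0
  row 11 [1011]: F1=0 F2=1 -> F1&~F2 -> 0
  row 12 [1100]: F1=1 F2=0 -> F1&~F2 -> 1
  row 13 [1101]: F1=0 F2=1 -> F1&~F2 -> 0
  row 14 [1110]: F1=1 F2=0 -> F1&~F2 -> 1
  row 15 [1111]: F1=0 F2=0 -> F1&~F2 -> 0
Full result column, 4 rows per line (u,v fixed per line; w,z runs 00..11 left to right):
  rows 0-3 [u,v=00]: 0000  = hex 0
  rows 4-7 [u,v=01]: 0000  = hex 0
  rows 8-11 [u,v=10]: 0000  = hex 0
  rows 12-15 [u,v=11]: 1010  = hex A
Counterexample vector (row 0 .. row 15) = 0000000000001010
Output column grouped in 4s = 0000 0000 0000 1010 = 0x000A
Convert to decimal digit by digit (value = value*16 + digit):
  0 -> 0
  0*16 + 0 = 0
  0*16 + 0 = 0
  0*16 + 10 (A) = 10
Decimal = 10

10


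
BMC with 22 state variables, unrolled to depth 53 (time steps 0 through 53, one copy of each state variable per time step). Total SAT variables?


BMC unrolls to depth k, creating one copy of each state var for steps 0..k.
Step count = 53 + 1 = 54 (steps 0 through 53)
Vars per step = 22
Total = 22 * 54 = 1188

1188


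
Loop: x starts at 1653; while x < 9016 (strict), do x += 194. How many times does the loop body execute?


Step 1: x goes from 1653 toward 9016 by 194; the body runs while x<9016, so iterations = ceil((bound-start)/step)
Step 2: Distance=7363
Step 3: ceil(7363/194)=38

38


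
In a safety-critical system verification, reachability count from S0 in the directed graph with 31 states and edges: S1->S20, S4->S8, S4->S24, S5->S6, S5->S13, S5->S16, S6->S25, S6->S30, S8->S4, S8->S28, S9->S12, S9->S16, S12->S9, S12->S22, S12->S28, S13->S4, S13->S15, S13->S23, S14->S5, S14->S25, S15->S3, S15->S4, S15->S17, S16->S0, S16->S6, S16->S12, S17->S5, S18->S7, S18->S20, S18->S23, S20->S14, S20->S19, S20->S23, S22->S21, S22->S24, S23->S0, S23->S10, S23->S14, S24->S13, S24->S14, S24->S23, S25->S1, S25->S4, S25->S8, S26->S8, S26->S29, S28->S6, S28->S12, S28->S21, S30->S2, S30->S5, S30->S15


BFS from S0:
  layer 0: {S0}
Reachable set: {S0}
Count = 1

1


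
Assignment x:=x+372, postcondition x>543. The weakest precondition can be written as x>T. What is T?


Formula: wp(x:=E, P) = P[E/x] (substitute E for x in postcondition)
Step 1: Postcondition: x>543
Step 2: Substitute x+372 for x: x+372>543
Step 3: Solve for x: x > 543-372 = 171

171


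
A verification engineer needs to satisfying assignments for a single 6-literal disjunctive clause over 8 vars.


Step 1: Total=2^8=256
Step 2: Unsat when all 6 false: 2^2=4
Step 3: Sat=256-4=252

252


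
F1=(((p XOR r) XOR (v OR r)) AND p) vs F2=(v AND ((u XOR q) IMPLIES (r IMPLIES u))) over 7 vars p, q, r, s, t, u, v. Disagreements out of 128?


F1 = (((p XOR r) XOR (v OR r)) AND p)
F2 = (v AND ((u XOR q) IMPLIES (r IMPLIES u)))
Evaluate both on each of 128 rows (bits = p,q,r,s,t,u,v):
  row 0 [0000000]: F1=0 F2=0 -> 0
  row 1 [0000001]: F1=0 F2=1 (differ) -> 1
  row 2 [0000010]: F1=0 F2=0 -> 0
  row 3 [0000011]: F1=0 F2=1 (differ) -> 1
  row 4 [0000100]: F1=0 F2=0 -> 0
  (every remaining row is evaluated the same way; all 128 results are listed next)
Full result column, 8 rows per line (p,q,r,s fixed per line; t,u,v runs 000..111 left to right):
  rows 0-7 [p,q,r,s=0000]: 01010101  (ones: 4)
  rows 8-15 [p,q,r,s=0001]: 01010101  (ones: 4)
  rows 16-23 [p,q,r,s=0010]: 01010101  (ones: 4)
  rows 24-31 [p,q,r,s=0011]: 01010101  (ones: 4)
  rows 32-39 [p,q,r,s=0100]: 01010101  (ones: 4)
  rows 40-47 [p,q,r,s=0101]: 01010101  (ones: 4)
  rows 48-55 [p,q,r,s=0110]: 00010001  (ones: 2)
  rows 56-63 [p,q,r,s=0111]: 00010001  (ones: 2)
  rows 64-71 [p,q,r,s=1000]: 11111111  (ones: 8)
  rows 72-79 [p,q,r,s=1001]: 11111111  (ones: 8)
  rows 80-87 [p,q,r,s=1010]: 10101010  (ones: 4)
  rows 88-95 [p,q,r,s=1011]: 10101010  (ones: 4)
  rows 96-103 [p,q,r,s=1100]: 11111111  (ones: 8)
  rows 104-111 [p,q,r,s=1101]: 11111111  (ones: 8)
  rows 112-119 [p,q,r,s=1110]: 11101110  (ones: 6)
  rows 120-127 [p,q,r,s=1111]: 11101110  (ones: 6)
Disagreements = 4+4+4+4+4+4+2+2+8+8+4+4+8+8+6+6 = 80

80


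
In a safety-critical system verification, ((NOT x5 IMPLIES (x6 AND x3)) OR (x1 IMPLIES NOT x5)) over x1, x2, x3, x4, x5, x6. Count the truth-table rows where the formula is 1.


Formula: ((NOT x5 IMPLIES (x6 AND x3)) OR (x1 IMPLIES NOT x5)) over 6 vars (64 rows)
Evaluate each row (x1, x2, x3, x4, x5, x6 as bits, MSB first):
  row 0 [000000]: ((NOT 0 IMPLIES (0 AND 0)) OR (0 IMPLIES NOT 0)) -> 1
  row 1 [000001]: ((NOT 0 IMPLIES (1 AND 0)) OR (0 IMPLIES NOT 0)) -> 1
  row 2 [000010]: ((NOT 1 IMPLIES (0 AND 0)) OR (0 IMPLIES NOT 1)) -> 1
  row 3 [000011]: ((NOT 1 IMPLIES (1 AND 0)) OR (0 IMPLIES NOT 1)) -> 1
  row 4 [000100]: ((NOT 0 IMPLIES (0 AND 0)) OR (0 IMPLIES NOT 0)) -> 1
  (every remaining row is evaluated the same way; all 64 results are listed next)
Full result column, 8 rows per line (x1,x2,x3 fixed per line; x4,x5,x6 runs 000..111 left to right):
  rows 0-7 [x1,x2,x3=000]: 11111111  (ones: 8)
  rows 8-15 [x1,x2,x3=001]: 11111111  (ones: 8)
  rows 16-23 [x1,x2,x3=010]: 11111111  (ones: 8)
  rows 24-31 [x1,x2,x3=011]: 11111111  (ones: 8)
  rows 32-39 [x1,x2,x3=100]: 11111111  (ones: 8)
  rows 40-47 [x1,x2,x3=101]: 11111111  (ones: 8)
  rows 48-55 [x1,x2,x3=110]: 11111111  (ones: 8)
  rows 56-63 [x1,x2,x3=111]: 11111111  (ones: 8)
Count of 1-rows = 8+8+8+8+8+8+8+8 = 64

64


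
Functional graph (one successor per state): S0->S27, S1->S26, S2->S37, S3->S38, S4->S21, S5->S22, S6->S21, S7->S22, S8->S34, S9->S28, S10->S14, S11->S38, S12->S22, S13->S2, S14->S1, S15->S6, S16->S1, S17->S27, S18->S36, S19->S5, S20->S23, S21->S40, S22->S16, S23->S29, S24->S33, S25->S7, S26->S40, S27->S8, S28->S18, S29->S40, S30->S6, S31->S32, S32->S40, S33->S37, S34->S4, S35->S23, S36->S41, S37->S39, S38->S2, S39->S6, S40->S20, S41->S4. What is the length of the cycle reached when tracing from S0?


Trace from S0 until a state repeats:
  S0 -> S27 -> S8 -> S34 -> S4 -> S21 -> S40 -> S20 -> S23 -> S29 -> S40
S40 first seen at step 6, revisited at step 10.
Cycle length = 10 - 6 = 4

4


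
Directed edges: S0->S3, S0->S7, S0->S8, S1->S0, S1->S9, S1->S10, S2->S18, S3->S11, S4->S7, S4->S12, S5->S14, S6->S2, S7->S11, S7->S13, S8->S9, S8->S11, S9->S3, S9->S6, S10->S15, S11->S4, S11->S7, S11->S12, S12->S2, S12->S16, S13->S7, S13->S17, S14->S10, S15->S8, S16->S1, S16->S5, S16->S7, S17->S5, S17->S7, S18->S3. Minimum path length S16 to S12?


BFS layer-by-layer from S16:
  dist 0: {S16}
  dist 1: {S1, S5, S7}
  dist 2: {S0, S9, S10, S11, S13, S14}
  dist 3: {S3, S4, S6, S8, S12, S15, S17}
  -> S12 reached at distance 3
Shortest path length = 3

3


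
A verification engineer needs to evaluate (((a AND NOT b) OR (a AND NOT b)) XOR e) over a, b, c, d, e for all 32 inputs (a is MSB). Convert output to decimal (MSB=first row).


Formula: (((a AND NOT b) OR (a AND NOT b)) XOR e) over a, b, c, d, e (32 rows)
Evaluate each row (bits = a,b,c,d,e, MSB first):
  row 0 [00000]: (((0 AND NOT 0) OR (0 AND NOT 0)) XOR 0) -> 0
  row 1 [00001]: (((0 AND NOT 0) OR (0 AND NOT 0)) XOR 1) -> 1
  row 2 [00010]: (((0 AND NOT 0) OR (0 AND NOT 0)) XOR 0) -> 0
  row 3 [00011]: (((0 AND NOT 0) OR (0 AND NOT 0)) XOR 1) -> 1
  row 4 [00100]: (((0 AND NOT 0) OR (0 AND NOT 0)) XOR 0) -> 0
  row 5 [00101]: (((0 AND NOT 0) OR (0 AND NOT 0)) XOR 1) -> 1
  row 6 [00110]: (((0 AND NOT 0) OR (0 AND NOT 0)) XOR 0) -> 0
  row 7 [00111]: (((0 AND NOT 0) OR (0 AND NOT 0)) XOR 1) -> 1
  row 8 [01000]: (((0 AND NOT 1) OR (0 AND NOT 1)) XOR 0) -> 0
  row 9 [01001]: (((0 AND NOT 1) OR (0 AND NOT 1)) XOR 1) -> 1
  row 10 [01010]: (((0 AND NOT 1) OR (0 AND NOT 1)) XOR 0) -> 0
  row 11 [01011]: (((0 AND NOT 1) OR (0 AND NOT 1)) XOR 1) -> 1
  row 12 [01100]: (((0 AND NOT 1) OR (0 AND NOT 1)) XOR 0) -> 0
  row 13 [01101]: (((0 AND NOT 1) OR (0 AND NOT 1)) XOR 1) -> 1
  row 14 [01110]: (((0 AND NOT 1) OR (0 AND NOT 1)) XOR 0) -> 0
  row 15 [01111]: (((0 AND NOT 1) OR (0 AND NOT 1)) XOR 1) -> 1
  row 16 [10000]: (((1 AND NOT 0) OR (1 AND NOT 0)) XOR 0) -> 1
  row 17 [10001]: (((1 AND NOT 0) OR (1 AND NOT 0)) XOR 1) -> 0
  row 18 [10010]: (((1 AND NOT 0) OR (1 AND NOT 0)) XOR 0) -> 1
  row 19 [10011]: (((1 AND NOT 0) OR (1 AND NOT 0)) XOR 1) -> 0
  row 20 [10100]: (((1 AND NOT 0) OR (1 AND NOT 0)) XOR 0) -> 1
  row 21 [10101]: (((1 AND NOT 0) OR (1 AND NOT 0)) XOR 1) -> 0
  row 22 [10110]: (((1 AND NOT 0) OR (1 AND NOT 0)) XOR 0) -> 1
  row 23 [10111]: (((1 AND NOT 0) OR (1 AND NOT 0)) XOR 1) -> 0
  row 24 [11000]: (((1 AND NOT 1) OR (1 AND NOT 1)) XOR 0) -> 0
  row 25 [11001]: (((1 AND NOT 1) OR (1 AND NOT 1)) XOR 1) -> 1
  row 26 [11010]: (((1 AND NOT 1) OR (1 AND NOT 1)) XOR 0) -> 0
  row 27 [11011]: (((1 AND NOT 1) OR (1 AND NOT 1)) XOR 1) -> 1
  row 28 [11100]: (((1 AND NOT 1) OR (1 AND NOT 1)) XOR 0) -> 0
  row 29 [11101]: (((1 AND NOT 1) OR (1 AND NOT 1)) XOR 1) -> 1
  row 30 [11110]: (((1 AND NOT 1) OR (1 AND NOT 1)) XOR 0) -> 0
  row 31 [11111]: (((1 AND NOT 1) OR (1 AND NOT 1)) XOR 1) -> 1
Full result column, 4 rows per line (a,b,c fixed per line; d,e runs 00..11 left to right):
  rows 0-3 [a,b,c=000]: 0101  = hex 5
  rows 4-7 [a,b,c=001]: 0101  = hex 5
  rows 8-11 [a,b,c=010]: 0101  = hex 5
  rows 12-15 [a,b,c=011]: 0101  = hex 5
  rows 16-19 [a,b,c=100]: 1010  = hex A
  rows 20-23 [a,b,c=101]: 1010  = hex A
  rows 24-27 [a,b,c=110]: 0101  = hex 5
  rows 28-31 [a,b,c=111]: 0101  = hex 5
Output column (row 0 .. row 31) = 01010101010101011010101001010101
Output column grouped in 4s = 0101 0101 0101 0101 1010 1010 0101 0101 = 0x5555AA55
Convert to decimal digit by digit (value = value*16 + digit):
  5 -> 5
  5*16 + 5 = 85
  85*16 + 5 = 1365
  1365*16 + 5 = 21845
  21845*16 + 10 (A) = 349530
  349530*16 + 10 (A) = 5592490
  5592490*16 + 5 = 89479845
  89479845*16 + 5 = 1431677525
Decimal = 1431677525

1431677525


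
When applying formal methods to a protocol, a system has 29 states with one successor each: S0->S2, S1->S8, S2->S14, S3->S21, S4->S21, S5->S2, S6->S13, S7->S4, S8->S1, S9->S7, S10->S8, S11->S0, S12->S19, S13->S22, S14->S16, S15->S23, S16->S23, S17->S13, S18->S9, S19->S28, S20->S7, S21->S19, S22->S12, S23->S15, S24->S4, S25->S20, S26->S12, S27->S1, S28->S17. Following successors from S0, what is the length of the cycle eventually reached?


Trace from S0 until a state repeats:
  S0 -> S2 -> S14 -> S16 -> S23 -> S15 -> S23
S23 first seen at step 4, revisited at step 6.
Cycle length = 6 - 4 = 2

2


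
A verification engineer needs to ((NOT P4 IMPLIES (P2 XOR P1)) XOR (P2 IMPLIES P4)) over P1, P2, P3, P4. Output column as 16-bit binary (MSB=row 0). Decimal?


Formula: ((NOT P4 IMPLIES (P2 XOR P1)) XOR (P2 IMPLIES P4)) over P1, P2, P3, P4 (16 rows)
Evaluate each row (bits = P1,P2,P3,P4, MSB first):
  row 0 [0000]: ((NOT 0 IMPLIES (0 XOR 0)) XOR (0 IMPLIES 0)) -> 1
  row 1 [0001]: ((NOT 1 IMPLIES (0 XOR 0)) XOR (0 IMPLIES 1)) -> 0
  row 2 [0010]: ((NOT 0 IMPLIES (0 XOR 0)) XOR (0 IMPLIES 0)) -> 1
  row 3 [0011]: ((NOT 1 IMPLIES (0 XOR 0)) XOR (0 IMPLIES 1)) -> 0
  row 4 [0100]: ((NOT 0 IMPLIES (1 XOR 0)) XOR (1 IMPLIES 0)) -> 1
  row 5 [0101]: ((NOT 1 IMPLIES (1 XOR 0)) XOR (1 IMPLIES 1)) -> 0
  row 6 [0110]: ((NOT 0 IMPLIES (1 XOR 0)) XOR (1 IMPLIES 0)) -> 1
  row 7 [0111]: ((NOT 1 IMPLIES (1 XOR 0)) XOR (1 IMPLIES 1)) -> 0
  row 8 [1000]: ((NOT 0 IMPLIES (0 XOR 1)) XOR (0 IMPLIES 0)) -> 0
  row 9 [1001]: ((NOT 1 IMPLIES (0 XOR 1)) XOR (0 IMPLIES 1)) -> 0
  row 10 [1010]: ((NOT 0 IMPLIES (0 XOR 1)) XOR (0 IMPLIES 0)) -> 0
  row 11 [1011]: ((NOT 1 IMPLIES (0 XOR 1)) XOR (0 IMPLIES 1)) -> 0
  row 12 [1100]: ((NOT 0 IMPLIES (1 XOR 1)) XOR (1 IMPLIES 0)) -> 0
  row 13 [1101]: ((NOT 1 IMPLIES (1 XOR 1)) XOR (1 IMPLIES 1)) -> 0
  row 14 [1110]: ((NOT 0 IMPLIES (1 XOR 1)) XOR (1 IMPLIES 0)) -> 0
  row 15 [1111]: ((NOT 1 IMPLIES (1 XOR 1)) XOR (1 IMPLIES 1)) -> 0
Full result column, 4 rows per line (P1,P2 fixed per line; P3,P4 runs 00..11 left to right):
  rows 0-3 [P1,P2=00]: 1010  = hex A
  rows 4-7 [P1,P2=01]: 1010  = hex A
  rows 8-11 [P1,P2=10]: 0000  = hex 0
  rows 12-15 [P1,P2=11]: 0000  = hex 0
Output column (row 0 .. row 15) = 1010101000000000
Output column grouped in 4s = 1010 1010 0000 0000 = 0xAA00
Convert to decimal digit by digit (value = value*16 + digit):
  A -> 10
  10*16 + 10 (A) = 170
  170*16 + 0 = 2720
  2720*16 + 0 = 43520
Decimal = 43520

43520


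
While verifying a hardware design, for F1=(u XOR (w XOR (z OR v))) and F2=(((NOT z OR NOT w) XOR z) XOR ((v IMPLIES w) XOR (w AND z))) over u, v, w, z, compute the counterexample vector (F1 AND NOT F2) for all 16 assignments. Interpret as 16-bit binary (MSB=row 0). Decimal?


F1 = (u XOR (w XOR (z OR v)))
F2 = (((NOT z OR NOT w) XOR z) XOR ((v IMPLIES w) XOR (w AND z)))
Counterexample to F1=>F2 is where F1=1 and F2=0.
Evaluate each row (bits = u,v,w,z, MSB first):
  row 0 [0000]: F1=0 F2=0 -> F1&~F2 -> 0
  row 1 [0001]: F1=1 F2=1 -> F1&~F2 -> 0
  row 2 [0010]: F1=1 F2=0 -> F1&~F2 -> 1
  row 3 [0011]: F1=0 F2=1 -> F1&~F2 -> 0
  row 4 [0100]: F1=1 F2=1 -> F1&~F2 -> 0
  row 5 [0101]: F1=1 F2=0 -> F1&~F2 -> 1
  row 6 [0110]: F1=0 F2=0 -> F1&~F2 -> 0
  row 7 [0111]: F1=0 F2=1 -> F1&~F2 -> 0
  row 8 [1000]: F1=1 F2=0 -> F1&~F2 -> 1
  row 9 [1001]: F1=0 F2=1 -> F1&~F2 -> 0
  row 10 [1010]: F1=0 F2=0 -> F1&~F2 -> 0
  row 11 [1011]: F1=1 F2=1 -> F1&~F2 -> 0
  row 12 [1100]: F1=0 F2=1 -> F1&~F2 -> 0
  row 13 [1101]: F1=0 F2=0 -> F1&~F2 -> 0
  row 14 [1110]: F1=1 F2=0 -> F1&~F2 -> 1
  row 15 [1111]: F1=1 F2=1 -> F1&~F2 -> 0
Full result column, 4 rows per line (u,v fixed per line; w,z runs 00..11 left to right):
  rows 0-3 [u,v=00]: 0010  = hex 2
  rows 4-7 [u,v=01]: 0100  = hex 4
  rows 8-11 [u,v=10]: 1000  = hex 8
  rows 12-15 [u,v=11]: 0010  = hex 2
Counterexample vector (row 0 .. row 15) = 0010010010000010
Output column grouped in 4s = 0010 0100 1000 0010 = 0x2482
Convert to decimal digit by digit (value = value*16 + digit):
  2 -> 2
  2*16 + 4 = 36
  36*16 + 8 = 584
  584*16 + 2 = 9346
Decimal = 9346

9346


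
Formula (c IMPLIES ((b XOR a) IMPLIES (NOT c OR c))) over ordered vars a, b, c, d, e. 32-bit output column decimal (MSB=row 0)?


Formula: (c IMPLIES ((b XOR a) IMPLIES (NOT c OR c))) over a, b, c, d, e (32 rows)
Evaluate each row (bits = a,b,c,d,e, MSB first):
  row 0 [00000]: (0 IMPLIES ((0 XOR 0) IMPLIES (NOT 0 OR 0))) -> 1
  row 1 [00001]: (0 IMPLIES ((0 XOR 0) IMPLIES (NOT 0 OR 0))) -> 1
  row 2 [00010]: (0 IMPLIES ((0 XOR 0) IMPLIES (NOT 0 OR 0))) -> 1
  row 3 [00011]: (0 IMPLIES ((0 XOR 0) IMPLIES (NOT 0 OR 0))) -> 1
  row 4 [00100]: (1 IMPLIES ((0 XOR 0) IMPLIES (NOT 1 OR 1))) -> 1
  row 5 [00101]: (1 IMPLIES ((0 XOR 0) IMPLIES (NOT 1 OR 1))) -> 1
  row 6 [00110]: (1 IMPLIES ((0 XOR 0) IMPLIES (NOT 1 OR 1))) -> 1
  row 7 [00111]: (1 IMPLIES ((0 XOR 0) IMPLIES (NOT 1 OR 1))) -> 1
  row 8 [01000]: (0 IMPLIES ((1 XOR 0) IMPLIES (NOT 0 OR 0))) -> 1
  row 9 [01001]: (0 IMPLIES ((1 XOR 0) IMPLIES (NOT 0 OR 0))) -> 1
  row 10 [01010]: (0 IMPLIES ((1 XOR 0) IMPLIES (NOT 0 OR 0))) -> 1
  row 11 [01011]: (0 IMPLIES ((1 XOR 0) IMPLIES (NOT 0 OR 0))) -> 1
  row 12 [01100]: (1 IMPLIES ((1 XOR 0) IMPLIES (NOT 1 OR 1))) -> 1
  row 13 [01101]: (1 IMPLIES ((1 XOR 0) IMPLIES (NOT 1 OR 1))) -> 1
  row 14 [01110]: (1 IMPLIES ((1 XOR 0) IMPLIES (NOT 1 OR 1))) -> 1
  row 15 [01111]: (1 IMPLIES ((1 XOR 0) IMPLIES (NOT 1 OR 1))) -> 1
  row 16 [10000]: (0 IMPLIES ((0 XOR 1) IMPLIES (NOT 0 OR 0))) -> 1
  row 17 [10001]: (0 IMPLIES ((0 XOR 1) IMPLIES (NOT 0 OR 0))) -> 1
  row 18 [10010]: (0 IMPLIES ((0 XOR 1) IMPLIES (NOT 0 OR 0))) -> 1
  row 19 [10011]: (0 IMPLIES ((0 XOR 1) IMPLIES (NOT 0 OR 0))) -> 1
  row 20 [10100]: (1 IMPLIES ((0 XOR 1) IMPLIES (NOT 1 OR 1))) -> 1
  row 21 [10101]: (1 IMPLIES ((0 XOR 1) IMPLIES (NOT 1 OR 1))) -> 1
  row 22 [10110]: (1 IMPLIES ((0 XOR 1) IMPLIES (NOT 1 OR 1))) -> 1
  row 23 [10111]: (1 IMPLIES ((0 XOR 1) IMPLIES (NOT 1 OR 1))) -> 1
  row 24 [11000]: (0 IMPLIES ((1 XOR 1) IMPLIES (NOT 0 OR 0))) -> 1
  row 25 [11001]: (0 IMPLIES ((1 XOR 1) IMPLIES (NOT 0 OR 0))) -> 1
  row 26 [11010]: (0 IMPLIES ((1 XOR 1) IMPLIES (NOT 0 OR 0))) -> 1
  row 27 [11011]: (0 IMPLIES ((1 XOR 1) IMPLIES (NOT 0 OR 0))) -> 1
  row 28 [11100]: (1 IMPLIES ((1 XOR 1) IMPLIES (NOT 1 OR 1))) -> 1
  row 29 [11101]: (1 IMPLIES ((1 XOR 1) IMPLIES (NOT 1 OR 1))) -> 1
  row 30 [11110]: (1 IMPLIES ((1 XOR 1) IMPLIES (NOT 1 OR 1))) -> 1
  row 31 [11111]: (1 IMPLIES ((1 XOR 1) IMPLIES (NOT 1 OR 1))) -> 1
Full result column, 4 rows per line (a,b,c fixed per line; d,e runs 00..11 left to right):
  rows 0-3 [a,b,c=000]: 1111  = hex F
  rows 4-7 [a,b,c=001]: 1111  = hex F
  rows 8-11 [a,b,c=010]: 1111  = hex F
  rows 12-15 [a,b,c=011]: 1111  = hex F
  rows 16-19 [a,b,c=100]: 1111  = hex F
  rows 20-23 [a,b,c=101]: 1111  = hex F
  rows 24-27 [a,b,c=110]: 1111  = hex F
  rows 28-31 [a,b,c=111]: 1111  = hex F
Output column (row 0 .. row 31) = 11111111111111111111111111111111
Output column grouped in 4s = 1111 1111 1111 1111 1111 1111 1111 1111 = 0xFFFFFFFF
Convert to decimal digit by digit (value = value*16 + digit):
  F -> 15
  15*16 + 15 (F) = 255
  255*16 + 15 (F) = 4095
  4095*16 + 15 (F) = 65535
  65535*16 + 15 (F) = 1048575
  1048575*16 + 15 (F) = 16777215
  16777215*16 + 15 (F) = 268435455
  268435455*16 + 15 (F) = 4294967295
Decimal = 4294967295

4294967295


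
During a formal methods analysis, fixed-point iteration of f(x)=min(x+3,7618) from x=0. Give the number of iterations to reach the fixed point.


Step 1: x=0, cap=7618, increment=3
Step 2: x grows by 3 each step until capped at 7618; fixed point is x=7618
Step 3: iterations = ceil(7618/3) = 2540

2540


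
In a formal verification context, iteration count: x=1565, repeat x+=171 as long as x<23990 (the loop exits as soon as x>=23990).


Step 1: x goes from 1565 toward 23990 by 171; the body runs while x<23990, so iterations = ceil((bound-start)/step)
Step 2: Distance=22425
Step 3: ceil(22425/171)=132

132


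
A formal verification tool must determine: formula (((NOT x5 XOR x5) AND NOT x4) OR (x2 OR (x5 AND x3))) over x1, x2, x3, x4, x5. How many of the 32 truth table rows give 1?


Formula: (((NOT x5 XOR x5) AND NOT x4) OR (x2 OR (x5 AND x3))) over 5 vars (32 rows)
Evaluate each row (x1, x2, x3, x4, x5 as bits, MSB first):
  row 0 [00000]: (((NOT 0 XOR 0) AND NOT 0) OR (0 OR (0 AND 0))) -> 1
  row 1 [00001]: (((NOT 1 XOR 1) AND NOT 0) OR (0 OR (1 AND 0))) -> 1
  row 2 [00010]: (((NOT 0 XOR 0) AND NOT 1) OR (0 OR (0 AND 0))) -> 0
  row 3 [00011]: (((NOT 1 XOR 1) AND NOT 1) OR (0 OR (1 AND 0))) -> 0
  row 4 [00100]: (((NOT 0 XOR 0) AND NOT 0) OR (0 OR (0 AND 1))) -> 1
  row 5 [00101]: (((NOT 1 XOR 1) AND NOT 0) OR (0 OR (1 AND 1))) -> 1
  row 6 [00110]: (((NOT 0 XOR 0) AND NOT 1) OR (0 OR (0 AND 1))) -> 0
  row 7 [00111]: (((NOT 1 XOR 1) AND NOT 1) OR (0 OR (1 AND 1))) -> 1
  row 8 [01000]: (((NOT 0 XOR 0) AND NOT 0) OR (1 OR (0 AND 0))) -> 1
  row 9 [01001]: (((NOT 1 XOR 1) AND NOT 0) OR (1 OR (1 AND 0))) -> 1
  row 10 [01010]: (((NOT 0 XOR 0) AND NOT 1) OR (1 OR (0 AND 0))) -> 1
  row 11 [01011]: (((NOT 1 XOR 1) AND NOT 1) OR (1 OR (1 AND 0))) -> 1
  row 12 [01100]: (((NOT 0 XOR 0) AND NOT 0) OR (1 OR (0 AND 1))) -> 1
  row 13 [01101]: (((NOT 1 XOR 1) AND NOT 0) OR (1 OR (1 AND 1))) -> 1
  row 14 [01110]: (((NOT 0 XOR 0) AND NOT 1) OR (1 OR (0 AND 1))) -> 1
  row 15 [01111]: (((NOT 1 XOR 1) AND NOT 1) OR (1 OR (1 AND 1))) -> 1
  row 16 [10000]: (((NOT 0 XOR 0) AND NOT 0) OR (0 OR (0 AND 0))) -> 1
  row 17 [10001]: (((NOT 1 XOR 1) AND NOT 0) OR (0 OR (1 AND 0))) -> 1
  row 18 [10010]: (((NOT 0 XOR 0) AND NOT 1) OR (0 OR (0 AND 0))) -> 0
  row 19 [10011]: (((NOT 1 XOR 1) AND NOT 1) OR (0 OR (1 AND 0))) -> 0
  row 20 [10100]: (((NOT 0 XOR 0) AND NOT 0) OR (0 OR (0 AND 1))) -> 1
  row 21 [10101]: (((NOT 1 XOR 1) AND NOT 0) OR (0 OR (1 AND 1))) -> 1
  row 22 [10110]: (((NOT 0 XOR 0) AND NOT 1) OR (0 OR (0 AND 1))) -> 0
  row 23 [10111]: (((NOT 1 XOR 1) AND NOT 1) OR (0 OR (1 AND 1))) -> 1
  row 24 [11000]: (((NOT 0 XOR 0) AND NOT 0) OR (1 OR (0 AND 0))) -> 1
  row 25 [11001]: (((NOT 1 XOR 1) AND NOT 0) OR (1 OR (1 AND 0))) -> 1
  row 26 [11010]: (((NOT 0 XOR 0) AND NOT 1) OR (1 OR (0 AND 0))) -> 1
  row 27 [11011]: (((NOT 1 XOR 1) AND NOT 1) OR (1 OR (1 AND 0))) -> 1
  row 28 [11100]: (((NOT 0 XOR 0) AND NOT 0) OR (1 OR (0 AND 1))) -> 1
  row 29 [11101]: (((NOT 1 XOR 1) AND NOT 0) OR (1 OR (1 AND 1))) -> 1
  row 30 [11110]: (((NOT 0 XOR 0) AND NOT 1) OR (1 OR (0 AND 1))) -> 1
  row 31 [11111]: (((NOT 1 XOR 1) AND NOT 1) OR (1 OR (1 AND 1))) -> 1
Full result column, 8 rows per line (x1,x2 fixed per line; x3,x4,x5 runs 000..111 left to right):
  rows 0-7 [x1,x2=00]: 11001101  (ones: 5)
  rows 8-15 [x1,x2=01]: 11111111  (ones: 8)
  rows 16-23 [x1,x2=10]: 11001101  (ones: 5)
  rows 24-31 [x1,x2=11]: 11111111  (ones: 8)
Count of 1-rows = 5+8+5+8 = 26

26


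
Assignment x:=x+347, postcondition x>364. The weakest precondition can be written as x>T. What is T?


Formula: wp(x:=E, P) = P[E/x] (substitute E for x in postcondition)
Step 1: Postcondition: x>364
Step 2: Substitute x+347 for x: x+347>364
Step 3: Solve for x: x > 364-347 = 17

17


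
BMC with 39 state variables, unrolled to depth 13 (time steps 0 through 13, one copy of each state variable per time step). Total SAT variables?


BMC unrolls to depth k, creating one copy of each state var for steps 0..k.
Step count = 13 + 1 = 14 (steps 0 through 13)
Vars per step = 39
Total = 39 * 14 = 546

546


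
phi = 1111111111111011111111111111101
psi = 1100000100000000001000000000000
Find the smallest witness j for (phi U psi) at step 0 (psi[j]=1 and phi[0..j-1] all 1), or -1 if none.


(phi U psi) at 0: need smallest j with psi[j]=1 and phi[i]=1 for all i in [0,j).
Scan from step 0:
  step 0: psi=1 and phi held for [0,0) -> witness found
Witness step = 0

0


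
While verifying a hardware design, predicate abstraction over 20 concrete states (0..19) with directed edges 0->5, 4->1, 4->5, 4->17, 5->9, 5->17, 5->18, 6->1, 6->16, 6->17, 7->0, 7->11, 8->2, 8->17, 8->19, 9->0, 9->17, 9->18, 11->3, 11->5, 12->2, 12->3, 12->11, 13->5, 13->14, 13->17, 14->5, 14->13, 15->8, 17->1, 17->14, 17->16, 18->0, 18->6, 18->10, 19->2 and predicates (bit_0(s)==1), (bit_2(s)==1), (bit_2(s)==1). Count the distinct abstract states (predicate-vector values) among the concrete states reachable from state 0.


BFS from 0:
Concrete reachable: {0, 1, 5, 6, 9, 10, 13, 14, 16, 17, 18}
Abstract via predicates (bit_0(s)==1), (bit_2(s)==1), (bit_2(s)==1):
  (0,0,0) <- {0, 10, 16, 18}
  (0,1,1) <- {6, 14}
  (1,0,0) <- {1, 9, 17}
  (1,1,1) <- {5, 13}
Distinct abstract states = 4

4


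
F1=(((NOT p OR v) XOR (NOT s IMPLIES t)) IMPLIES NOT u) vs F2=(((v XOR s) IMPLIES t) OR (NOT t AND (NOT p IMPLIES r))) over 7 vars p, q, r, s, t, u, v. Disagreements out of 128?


F1 = (((NOT p OR v) XOR (NOT s IMPLIES t)) IMPLIES NOT u)
F2 = (((v XOR s) IMPLIES t) OR (NOT t AND (NOT p IMPLIES r)))
Evaluate both on each of 128 rows (bits = p,q,r,s,t,u,v):
  row 0 [0000000]: F1=1 F2=1 -> 0
  row 1 [0000001]: F1=1 F2=0 (differ) -> 1
  row 2 [0000010]: F1=0 F2=1 (differ) -> 1
  row 3 [0000011]: F1=0 F2=0 -> 0
  row 4 [0000100]: F1=1 F2=1 -> 0
  (every remaining row is evaluated the same way; all 128 results are listed next)
Full result column, 8 rows per line (p,q,r,s fixed per line; t,u,v runs 000..111 left to right):
  rows 0-7 [p,q,r,s=0000]: 01100000  (ones: 2)
  rows 8-15 [p,q,r,s=0001]: 10100000  (ones: 2)
  rows 16-23 [p,q,r,s=0010]: 00110000  (ones: 2)
  rows 24-31 [p,q,r,s=0011]: 00000000  (ones: 0)
  rows 32-39 [p,q,r,s=0100]: 01100000  (ones: 2)
  rows 40-47 [p,q,r,s=0101]: 10100000  (ones: 2)
  rows 48-55 [p,q,r,s=0110]: 00110000  (ones: 2)
  rows 56-63 [p,q,r,s=0111]: 00000000  (ones: 0)
  rows 64-71 [p,q,r,s=1000]: 00010010  (ones: 2)
  rows 72-79 [p,q,r,s=1001]: 00100010  (ones: 2)
  rows 80-87 [p,q,r,s=1010]: 00010010  (ones: 2)
  rows 88-95 [p,q,r,s=1011]: 00100010  (ones: 2)
  rows 96-103 [p,q,r,s=1100]: 00010010  (ones: 2)
  rows 104-111 [p,q,r,s=1101]: 00100010  (ones: 2)
  rows 112-119 [p,q,r,s=1110]: 00010010  (ones: 2)
  rows 120-127 [p,q,r,s=1111]: 00100010  (ones: 2)
Disagreements = 2+2+2+0+2+2+2+0+2+2+2+2+2+2+2+2 = 28

28


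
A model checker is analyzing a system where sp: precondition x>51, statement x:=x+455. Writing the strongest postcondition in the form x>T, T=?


Formula: sp(P, x:=E) = exists old_x. (x = E[old_x/x]) AND P[old_x/x] (old_x is the value of x before the assignment; eliminate old_x by solving x = E[old_x/x] for old_x)
Step 1: Precondition P: x>51, i.e. old_x > 51
Step 2: Assignment gives x = old_x + 455, so old_x = x - 455
Step 3: Substitute into P: x - 455 > 51
Step 4: Simplify: x > 51+455 = 506

506


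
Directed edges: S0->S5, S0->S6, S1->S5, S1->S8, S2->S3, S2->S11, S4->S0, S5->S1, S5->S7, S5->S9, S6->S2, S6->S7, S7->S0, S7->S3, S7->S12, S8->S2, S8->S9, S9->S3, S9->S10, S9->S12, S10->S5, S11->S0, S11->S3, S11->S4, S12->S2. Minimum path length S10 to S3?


BFS layer-by-layer from S10:
  dist 0: {S10}
  dist 1: {S5}
  dist 2: {S1, S7, S9}
  dist 3: {S0, S3, S8, S12}
  -> S3 reached at distance 3
Shortest path length = 3

3


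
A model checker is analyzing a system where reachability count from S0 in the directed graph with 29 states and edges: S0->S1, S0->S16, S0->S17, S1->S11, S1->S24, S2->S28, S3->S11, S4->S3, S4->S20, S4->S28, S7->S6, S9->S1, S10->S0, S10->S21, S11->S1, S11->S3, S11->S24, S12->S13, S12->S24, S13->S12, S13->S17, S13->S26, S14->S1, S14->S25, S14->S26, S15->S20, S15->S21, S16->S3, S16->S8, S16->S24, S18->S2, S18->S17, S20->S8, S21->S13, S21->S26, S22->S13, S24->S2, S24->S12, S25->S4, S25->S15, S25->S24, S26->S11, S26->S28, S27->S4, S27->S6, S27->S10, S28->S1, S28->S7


BFS from S0:
  layer 0: {S0}
  layer 1: {S1, S16, S17}
  layer 2: {S3, S8, S11, S24}
  layer 3: {S2, S12}
  layer 4: {S13, S28}
  layer 5: {S7, S26}
  layer 6: {S6}
Reachable set: {S0, S1, S2, S3, S6, S7, S8, S11, S12, S13, S16, S17, S24, S26, S28}
Count = 15

15


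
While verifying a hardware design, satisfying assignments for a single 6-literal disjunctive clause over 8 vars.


Step 1: Total=2^8=256
Step 2: Unsat when all 6 false: 2^2=4
Step 3: Sat=256-4=252

252


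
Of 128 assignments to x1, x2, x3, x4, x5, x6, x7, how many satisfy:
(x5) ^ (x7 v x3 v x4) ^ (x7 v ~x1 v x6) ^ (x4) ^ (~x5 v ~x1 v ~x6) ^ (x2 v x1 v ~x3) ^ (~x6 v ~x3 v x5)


CNF with 7 clauses over 7 vars (128 assignments).
An assignment satisfies CNF iff every clause has >=1 true literal.
Check each row (bits = x1,x2,x3,x4,x5,x6,x7; clause T/F shown):
  row 0 [0000000]: clauses=FFTFTTT -> 0
  row 1 [0000001]: clauses=FTTFTTT -> 0
  row 2 [0000010]: clauses=FFTFTTT -> 0
  row 3 [0000011]: clauses=FTTFTTT -> 0
  row 4 [0000100]: clauses=TFTFTTT -> 0
  (every remaining row is evaluated the same way; all 128 results are listed next)
Full result column, 8 rows per line (x1,x2,x3,x4 fixed per line; x5,x6,x7 runs 000..111 left to right):
  rows 0-7 [x1,x2,x3,x4=0000]: 00000000  (ones: 0)
  rows 8-15 [x1,x2,x3,x4=0001]: 00001111  (ones: 4)
  rows 16-23 [x1,x2,x3,x4=0010]: 00000000  (ones: 0)
  rows 24-31 [x1,x2,x3,x4=0011]: 00000000  (ones: 0)
  rows 32-39 [x1,x2,x3,x4=0100]: 00000000  (ones: 0)
  rows 40-47 [x1,x2,x3,x4=0101]: 00001111  (ones: 4)
  rows 48-55 [x1,x2,x3,x4=0110]: 00000000  (ones: 0)
  rows 56-63 [x1,x2,x3,x4=0111]: 00001111  (ones: 4)
  rows 64-71 [x1,x2,x3,x4=1000]: 00000000  (ones: 0)
  rows 72-79 [x1,x2,x3,x4=1001]: 00000100  (ones: 1)
  rows 80-87 [x1,x2,x3,x4=1010]: 00000000  (ones: 0)
  rows 88-95 [x1,x2,x3,x4=1011]: 00000100  (ones: 1)
  rows 96-103 [x1,x2,x3,x4=1100]: 00000000  (ones: 0)
  rows 104-111 [x1,x2,x3,x4=1101]: 00000100  (ones: 1)
  rows 112-119 [x1,x2,x3,x4=1110]: 00000000  (ones: 0)
  rows 120-127 [x1,x2,x3,x4=1111]: 00000100  (ones: 1)
Satisfying assignments = 0+4+0+0+0+4+0+4+0+1+0+1+0+1+0+1 = 16

16


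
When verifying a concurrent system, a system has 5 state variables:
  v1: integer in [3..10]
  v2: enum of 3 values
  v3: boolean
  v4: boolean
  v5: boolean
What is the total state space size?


State space = product of domain sizes of all variables.
Domain sizes:
  v1 (integer in [3..10]): 8
  v2 (enum of 3 values): 3
  v3 (boolean): 2
  v4 (boolean): 2
  v5 (boolean): 2
Product = 8 * 3 * 2 * 2 * 2 = 192

192


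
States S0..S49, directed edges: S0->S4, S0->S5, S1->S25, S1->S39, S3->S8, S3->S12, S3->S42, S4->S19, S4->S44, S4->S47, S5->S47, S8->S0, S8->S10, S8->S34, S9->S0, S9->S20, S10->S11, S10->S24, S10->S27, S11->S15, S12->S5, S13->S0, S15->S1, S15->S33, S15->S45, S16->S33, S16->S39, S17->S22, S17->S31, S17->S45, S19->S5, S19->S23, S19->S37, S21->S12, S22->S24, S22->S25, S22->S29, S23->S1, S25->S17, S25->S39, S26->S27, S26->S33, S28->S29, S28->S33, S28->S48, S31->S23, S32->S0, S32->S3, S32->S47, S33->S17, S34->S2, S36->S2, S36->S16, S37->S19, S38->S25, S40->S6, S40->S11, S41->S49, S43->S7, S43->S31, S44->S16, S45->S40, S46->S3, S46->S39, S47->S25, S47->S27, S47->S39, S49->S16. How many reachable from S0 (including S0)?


BFS from S0:
  layer 0: {S0}
  layer 1: {S4, S5}
  layer 2: {S19, S44, S47}
  layer 3: {S16, S23, S25, S27, S37, S39}
  layer 4: {S1, S17, S33}
  layer 5: {S22, S31, S45}
  layer 6: {S24, S29, S40}
  layer 7: {S6, S11}
  layer 8: {S15}
Reachable set: {S0, S1, S4, S5, S6, S11, S15, S16, S17, S19, S22, S23, S24, S25, S27, S29, S31, S33, S37, S39, S40, S44, S45, S47}
Count = 24

24


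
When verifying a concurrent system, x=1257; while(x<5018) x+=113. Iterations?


Step 1: x goes from 1257 toward 5018 by 113; the body runs while x<5018, so iterations = ceil((bound-start)/step)
Step 2: Distance=3761
Step 3: ceil(3761/113)=34

34


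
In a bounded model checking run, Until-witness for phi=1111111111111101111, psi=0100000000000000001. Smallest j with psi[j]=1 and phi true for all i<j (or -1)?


(phi U psi) at 0: need smallest j with psi[j]=1 and phi[i]=1 for all i in [0,j).
Scan from step 0:
  step 0: phi=1, psi=0 -> continue
  step 1: psi=1 and phi held for [0,1) -> witness found
Witness step = 1

1


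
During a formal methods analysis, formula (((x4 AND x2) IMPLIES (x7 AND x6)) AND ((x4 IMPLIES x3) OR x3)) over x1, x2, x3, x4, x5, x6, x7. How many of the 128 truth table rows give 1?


Formula: (((x4 AND x2) IMPLIES (x7 AND x6)) AND ((x4 IMPLIES x3) OR x3)) over 7 vars (128 rows)
Evaluate each row (x1, x2, x3, x4, x5, x6, x7 as bits, MSB first):
  row 0 [0000000]: (((0 AND 0) IMPLIES (0 AND 0)) AND ((0 IMPLIES 0) OR 0)) -> 1
  row 1 [0000001]: (((0 AND 0) IMPLIES (1 AND 0)) AND ((0 IMPLIES 0) OR 0)) -> 1
  row 2 [0000010]: (((0 AND 0) IMPLIES (0 AND 1)) AND ((0 IMPLIES 0) OR 0)) -> 1
  row 3 [0000011]: (((0 AND 0) IMPLIES (1 AND 1)) AND ((0 IMPLIES 0) OR 0)) -> 1
  row 4 [0000100]: (((0 AND 0) IMPLIES (0 AND 0)) AND ((0 IMPLIES 0) OR 0)) -> 1
  (every remaining row is evaluated the same way; all 128 results are listed next)
Full result column, 8 rows per line (x1,x2,x3,x4 fixed per line; x5,x6,x7 runs 000..111 left to right):
  rows 0-7 [x1,x2,x3,x4=0000]: 11111111  (ones: 8)
  rows 8-15 [x1,x2,x3,x4=0001]: 00000000  (ones: 0)
  rows 16-23 [x1,x2,x3,x4=0010]: 11111111  (ones: 8)
  rows 24-31 [x1,x2,x3,x4=0011]: 11111111  (ones: 8)
  rows 32-39 [x1,x2,x3,x4=0100]: 11111111  (ones: 8)
  rows 40-47 [x1,x2,x3,x4=0101]: 00000000  (ones: 0)
  rows 48-55 [x1,x2,x3,x4=0110]: 11111111  (ones: 8)
  rows 56-63 [x1,x2,x3,x4=0111]: 00010001  (ones: 2)
  rows 64-71 [x1,x2,x3,x4=1000]: 11111111  (ones: 8)
  rows 72-79 [x1,x2,x3,x4=1001]: 00000000  (ones: 0)
  rows 80-87 [x1,x2,x3,x4=1010]: 11111111  (ones: 8)
  rows 88-95 [x1,x2,x3,x4=1011]: 11111111  (ones: 8)
  rows 96-103 [x1,x2,x3,x4=1100]: 11111111  (ones: 8)
  rows 104-111 [x1,x2,x3,x4=1101]: 00000000  (ones: 0)
  rows 112-119 [x1,x2,x3,x4=1110]: 11111111  (ones: 8)
  rows 120-127 [x1,x2,x3,x4=1111]: 00010001  (ones: 2)
Count of 1-rows = 8+0+8+8+8+0+8+2+8+0+8+8+8+0+8+2 = 84

84


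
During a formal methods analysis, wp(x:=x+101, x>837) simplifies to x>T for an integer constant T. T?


Formula: wp(x:=E, P) = P[E/x] (substitute E for x in postcondition)
Step 1: Postcondition: x>837
Step 2: Substitute x+101 for x: x+101>837
Step 3: Solve for x: x > 837-101 = 736

736


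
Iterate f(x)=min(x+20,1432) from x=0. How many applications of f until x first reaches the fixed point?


Step 1: x=0, cap=1432, increment=20
Step 2: x grows by 20 each step until capped at 1432; fixed point is x=1432
Step 3: iterations = ceil(1432/20) = 72

72


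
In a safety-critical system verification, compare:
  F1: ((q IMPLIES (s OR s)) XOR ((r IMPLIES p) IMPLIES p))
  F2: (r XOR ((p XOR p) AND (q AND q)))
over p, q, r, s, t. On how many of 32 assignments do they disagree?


F1 = ((q IMPLIES (s OR s)) XOR ((r IMPLIES p) IMPLIES p))
F2 = (r XOR ((p XOR p) AND (q AND q)))
Evaluate both on each of 32 rows (bits = p,q,r,s,t):
  row 0 [00000]: F1=1 F2=0 (differ) -> 1
  row 1 [00001]: F1=1 F2=0 (differ) -> 1
  row 2 [00010]: F1=1 F2=0 (differ) -> 1
  row 3 [00011]: F1=1 F2=0 (differ) -> 1
  row 4 [00100]: F1=0 F2=1 (differ) -> 1
  row 5 [00101]: F1=0 F2=1 (differ) -> 1
  row 6 [00110]: F1=0 F2=1 (differ) -> 1
  row 7 [00111]: F1=0 F2=1 (differ) -> 1
  row 8 [01000]: F1=0 F2=0 -> 0
  row 9 [01001]: F1=0 F2=0 -> 0
  row 10 [01010]: F1=1 F2=0 (differ) -> 1
  row 11 [01011]: F1=1 F2=0 (differ) -> 1
  row 12 [01100]: F1=1 F2=1 -> 0
  row 13 [01101]: F1=1 F2=1 -> 0
  row 14 [01110]: F1=0 F2=1 (differ) -> 1
  row 15 [01111]: F1=0 F2=1 (differ) -> 1
  row 16 [10000]: F1=0 F2=0 -> 0
  row 17 [10001]: F1=0 F2=0 -> 0
  row 18 [10010]: F1=0 F2=0 -> 0
  row 19 [10011]: F1=0 F2=0 -> 0
  row 20 [10100]: F1=0 F2=1 (differ) -> 1
  row 21 [10101]: F1=0 F2=1 (differ) -> 1
  row 22 [10110]: F1=0 F2=1 (differ) -> 1
  row 23 [10111]: F1=0 F2=1 (differ) -> 1
  row 24 [11000]: F1=1 F2=0 (differ) -> 1
  row 25 [11001]: F1=1 F2=0 (differ) -> 1
  row 26 [11010]: F1=0 F2=0 -> 0
  row 27 [11011]: F1=0 F2=0 -> 0
  row 28 [11100]: F1=1 F2=1 -> 0
  row 29 [11101]: F1=1 F2=1 -> 0
  row 30 [11110]: F1=0 F2=1 (differ) -> 1
  row 31 [11111]: F1=0 F2=1 (differ) -> 1
Full result column, 8 rows per line (p,q fixed per line; r,s,t runs 000..111 left to right):
  rows 0-7 [p,q=00]: 11111111  (ones: 8)
  rows 8-15 [p,q=01]: 00110011  (ones: 4)
  rows 16-23 [p,q=10]: 00001111  (ones: 4)
  rows 24-31 [p,q=11]: 11000011  (ones: 4)
Disagreements = 8+4+4+4 = 20

20


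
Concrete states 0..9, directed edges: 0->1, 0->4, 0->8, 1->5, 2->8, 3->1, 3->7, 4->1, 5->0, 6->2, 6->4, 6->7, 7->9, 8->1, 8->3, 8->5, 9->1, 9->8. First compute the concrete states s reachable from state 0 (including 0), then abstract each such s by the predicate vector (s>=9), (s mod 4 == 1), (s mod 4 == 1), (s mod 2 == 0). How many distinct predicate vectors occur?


BFS from 0:
Concrete reachable: {0, 1, 3, 4, 5, 7, 8, 9}
Abstract via predicates (s>=9), (s mod 4 == 1), (s mod 4 == 1), (s mod 2 == 0):
  (0,0,0,0) <- {3, 7}
  (0,0,0,1) <- {0, 4, 8}
  (0,1,1,0) <- {1, 5}
  (1,1,1,0) <- {9}
Distinct abstract states = 4

4


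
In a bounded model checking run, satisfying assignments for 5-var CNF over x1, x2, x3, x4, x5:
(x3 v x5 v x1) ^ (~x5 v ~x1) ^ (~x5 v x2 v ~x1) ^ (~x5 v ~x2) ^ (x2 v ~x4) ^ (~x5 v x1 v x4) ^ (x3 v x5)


CNF with 7 clauses over 5 vars (32 assignments).
An assignment satisfies CNF iff every clause has >=1 true literal.
Check each row (bits = x1,x2,x3,x4,x5; clause T/F shown):
  row 0 [00000]: clauses=FTTTTTF -> 0
  row 1 [00001]: clauses=TTTTTFT -> 0
  row 2 [00010]: clauses=FTTTFTF -> 0
  row 3 [00011]: clauses=TTTTFTT -> 0
  row 4 [00100]: clauses=TTTTTTT -> 1
  row 5 [00101]: clauses=TTTTTFT -> 0
  row 6 [00110]: clauses=TTTTFTT -> 0
  row 7 [00111]: clauses=TTTTFTT -> 0
  row 8 [01000]: clauses=FTTTTTF -> 0
  row 9 [01001]: clauses=TTTFTFT -> 0
  row 10 [01010]: clauses=FTTTTTF -> 0
  row 11 [01011]: clauses=TTTFTTT -> 0
  row 12 [01100]: clauses=TTTTTTT -> 1
  row 13 [01101]: clauses=TTTFTFT -> 0
  row 14 [01110]: clauses=TTTTTTT -> 1
  row 15 [01111]: clauses=TTTFTTT -> 0
  row 16 [10000]: clauses=TTTTTTF -> 0
  row 17 [10001]: clauses=TFFTTTT -> 0
  row 18 [10010]: clauses=TTTTFTF -> 0
  row 19 [10011]: clauses=TFFTFTT -> 0
  row 20 [10100]: clauses=TTTTTTT -> 1
  row 21 [10101]: clauses=TFFTTTT -> 0
  row 22 [10110]: clauses=TTTTFTT -> 0
  row 23 [10111]: clauses=TFFTFTT -> 0
  row 24 [11000]: clauses=TTTTTTF -> 0
  row 25 [11001]: clauses=TFTFTTT -> 0
  row 26 [11010]: clauses=TTTTTTF -> 0
  row 27 [11011]: clauses=TFTFTTT -> 0
  row 28 [11100]: clauses=TTTTTTT -> 1
  row 29 [11101]: clauses=TFTFTTT -> 0
  row 30 [11110]: clauses=TTTTTTT -> 1
  row 31 [11111]: clauses=TFTFTTT -> 0
Full result column, 8 rows per line (x1,x2 fixed per line; x3,x4,x5 runs 000..111 left to right):
  rows 0-7 [x1,x2=00]: 00001000  (ones: 1)
  rows 8-15 [x1,x2=01]: 00001010  (ones: 2)
  rows 16-23 [x1,x2=10]: 00001000  (ones: 1)
  rows 24-31 [x1,x2=11]: 00001010  (ones: 2)
Satisfying assignments = 1+2+1+2 = 6

6


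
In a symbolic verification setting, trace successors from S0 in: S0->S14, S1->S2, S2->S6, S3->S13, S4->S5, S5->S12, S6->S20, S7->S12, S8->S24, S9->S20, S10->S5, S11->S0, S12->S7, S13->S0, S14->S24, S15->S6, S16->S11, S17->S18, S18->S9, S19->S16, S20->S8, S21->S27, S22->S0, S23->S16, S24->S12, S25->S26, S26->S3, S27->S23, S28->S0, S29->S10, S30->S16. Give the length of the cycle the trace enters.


Trace from S0 until a state repeats:
  S0 -> S14 -> S24 -> S12 -> S7 -> S12
S12 first seen at step 3, revisited at step 5.
Cycle length = 5 - 3 = 2

2


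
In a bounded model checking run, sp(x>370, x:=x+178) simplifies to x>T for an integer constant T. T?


Formula: sp(P, x:=E) = exists old_x. (x = E[old_x/x]) AND P[old_x/x] (old_x is the value of x before the assignment; eliminate old_x by solving x = E[old_x/x] for old_x)
Step 1: Precondition P: x>370, i.e. old_x > 370
Step 2: Assignment gives x = old_x + 178, so old_x = x - 178
Step 3: Substitute into P: x - 178 > 370
Step 4: Simplify: x > 370+178 = 548

548
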